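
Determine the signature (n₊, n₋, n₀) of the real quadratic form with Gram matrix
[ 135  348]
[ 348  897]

Answer: (1, 1, 0)

Derivation:
step 0: pivot 135 → sign +
step 1: pivot -1/15 → sign −
signature = (1, 1, 0)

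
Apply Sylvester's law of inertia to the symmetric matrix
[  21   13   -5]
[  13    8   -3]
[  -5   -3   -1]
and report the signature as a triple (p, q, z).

Answer: (1, 2, 0)

Derivation:
step 0: pivot 21 → sign +
step 1: pivot -1/21 → sign −
step 2: pivot -2 → sign −
signature = (1, 2, 0)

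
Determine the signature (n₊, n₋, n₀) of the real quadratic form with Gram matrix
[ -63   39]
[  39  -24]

step 0: pivot -63 → sign −
step 1: pivot 1/7 → sign +
signature = (1, 1, 0)

Answer: (1, 1, 0)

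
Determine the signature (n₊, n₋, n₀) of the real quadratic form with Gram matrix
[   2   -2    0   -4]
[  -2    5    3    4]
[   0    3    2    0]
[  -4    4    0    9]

Answer: (3, 1, 0)

Derivation:
step 0: pivot 2 → sign +
step 1: pivot 3 → sign +
step 2: pivot -1 → sign −
step 3: pivot 1 → sign +
signature = (3, 1, 0)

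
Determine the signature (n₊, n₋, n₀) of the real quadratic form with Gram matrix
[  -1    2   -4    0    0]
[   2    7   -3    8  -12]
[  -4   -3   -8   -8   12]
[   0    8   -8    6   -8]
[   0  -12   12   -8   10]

step 0: pivot -1 → sign −
step 1: pivot 11 → sign +
step 2: pivot -3 → sign −
step 3: pivot 2/11 → sign +
step 4: pivot -6 → sign −
signature = (2, 3, 0)

Answer: (2, 3, 0)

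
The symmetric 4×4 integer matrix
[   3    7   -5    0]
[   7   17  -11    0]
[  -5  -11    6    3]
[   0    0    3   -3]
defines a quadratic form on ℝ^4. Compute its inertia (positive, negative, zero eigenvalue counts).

step 0: pivot 3 → sign +
step 1: pivot 2/3 → sign +
step 2: pivot -3 → sign −
step 3: row/col 3 already zero → sign 0
signature = (2, 1, 1)

Answer: (2, 1, 1)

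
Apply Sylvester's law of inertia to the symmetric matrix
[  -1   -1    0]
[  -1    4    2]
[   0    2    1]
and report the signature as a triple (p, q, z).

Answer: (2, 1, 0)

Derivation:
step 0: pivot -1 → sign −
step 1: pivot 5 → sign +
step 2: pivot 1/5 → sign +
signature = (2, 1, 0)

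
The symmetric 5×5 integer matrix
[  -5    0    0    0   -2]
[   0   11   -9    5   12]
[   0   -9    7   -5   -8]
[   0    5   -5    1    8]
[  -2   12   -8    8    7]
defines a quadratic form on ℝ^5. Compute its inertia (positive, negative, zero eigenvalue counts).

Answer: (2, 3, 0)

Derivation:
step 0: pivot -5 → sign −
step 1: pivot 11 → sign +
step 2: pivot -4/11 → sign −
step 3: pivot 1 → sign +
step 4: pivot -1/5 → sign −
signature = (2, 3, 0)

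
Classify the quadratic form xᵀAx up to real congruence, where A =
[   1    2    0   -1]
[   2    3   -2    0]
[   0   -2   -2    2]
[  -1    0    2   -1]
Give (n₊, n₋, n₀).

step 0: pivot 1 → sign +
step 1: pivot -1 → sign −
step 2: pivot 2 → sign +
step 3: row/col 3 already zero → sign 0
signature = (2, 1, 1)

Answer: (2, 1, 1)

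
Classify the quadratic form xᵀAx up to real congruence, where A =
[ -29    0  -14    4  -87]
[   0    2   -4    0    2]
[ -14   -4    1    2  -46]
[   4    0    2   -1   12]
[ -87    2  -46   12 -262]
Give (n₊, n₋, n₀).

step 0: pivot -29 → sign −
step 1: pivot 2 → sign +
step 2: pivot -7/29 → sign −
step 3: pivot -3/7 → sign −
step 4: pivot -3 → sign −
signature = (1, 4, 0)

Answer: (1, 4, 0)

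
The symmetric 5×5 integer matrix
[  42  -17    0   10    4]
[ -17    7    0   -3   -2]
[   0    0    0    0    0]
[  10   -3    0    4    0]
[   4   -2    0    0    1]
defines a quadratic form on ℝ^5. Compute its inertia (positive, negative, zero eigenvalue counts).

step 0: pivot 42 → sign +
step 1: pivot 5/42 → sign +
step 2: pivot -38/5 → sign −
step 3: pivot 3/19 → sign +
step 4: row/col 4 already zero → sign 0
signature = (3, 1, 1)

Answer: (3, 1, 1)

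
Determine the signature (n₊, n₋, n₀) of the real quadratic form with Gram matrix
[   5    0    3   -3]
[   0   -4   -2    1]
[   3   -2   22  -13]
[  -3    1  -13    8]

step 0: pivot 5 → sign +
step 1: pivot -4 → sign −
step 2: pivot 106/5 → sign +
step 3: pivot -3/424 → sign −
signature = (2, 2, 0)

Answer: (2, 2, 0)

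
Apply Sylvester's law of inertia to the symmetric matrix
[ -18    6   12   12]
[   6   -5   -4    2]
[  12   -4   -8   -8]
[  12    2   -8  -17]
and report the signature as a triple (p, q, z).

step 0: pivot -18 → sign −
step 1: pivot -3 → sign −
step 2: pivot 3 → sign +
step 3: row/col 3 already zero → sign 0
signature = (1, 2, 1)

Answer: (1, 2, 1)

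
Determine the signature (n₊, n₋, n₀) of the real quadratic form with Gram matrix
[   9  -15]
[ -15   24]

step 0: pivot 9 → sign +
step 1: pivot -1 → sign −
signature = (1, 1, 0)

Answer: (1, 1, 0)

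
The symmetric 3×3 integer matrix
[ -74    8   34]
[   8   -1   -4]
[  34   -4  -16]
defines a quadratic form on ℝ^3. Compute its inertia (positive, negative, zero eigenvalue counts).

step 0: pivot -74 → sign −
step 1: pivot -5/37 → sign −
step 2: pivot 2/5 → sign +
signature = (1, 2, 0)

Answer: (1, 2, 0)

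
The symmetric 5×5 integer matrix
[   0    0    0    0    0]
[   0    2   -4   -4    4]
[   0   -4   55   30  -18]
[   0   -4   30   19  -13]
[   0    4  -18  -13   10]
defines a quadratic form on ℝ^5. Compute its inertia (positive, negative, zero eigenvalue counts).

step 0: pivot 2 → sign +
step 1: pivot 47 → sign +
step 2: pivot 33/47 → sign +
step 3: pivot -3/11 → sign −
step 4: row/col 4 already zero → sign 0
signature = (3, 1, 1)

Answer: (3, 1, 1)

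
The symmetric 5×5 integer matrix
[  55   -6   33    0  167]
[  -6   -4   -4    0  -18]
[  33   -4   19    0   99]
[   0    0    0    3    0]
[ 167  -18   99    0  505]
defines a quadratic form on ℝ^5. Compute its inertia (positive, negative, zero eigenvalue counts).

Answer: (2, 3, 0)

Derivation:
step 0: pivot 55 → sign +
step 1: pivot -256/55 → sign −
step 2: pivot -49/64 → sign −
step 3: pivot 3 → sign +
step 4: pivot -6/49 → sign −
signature = (2, 3, 0)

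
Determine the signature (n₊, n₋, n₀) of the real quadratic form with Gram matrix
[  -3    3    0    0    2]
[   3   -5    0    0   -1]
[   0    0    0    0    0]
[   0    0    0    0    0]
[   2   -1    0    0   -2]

step 0: pivot -3 → sign −
step 1: pivot -2 → sign −
step 2: pivot -1/6 → sign −
step 3: row/col 3 already zero → sign 0
step 4: row/col 4 already zero → sign 0
signature = (0, 3, 2)

Answer: (0, 3, 2)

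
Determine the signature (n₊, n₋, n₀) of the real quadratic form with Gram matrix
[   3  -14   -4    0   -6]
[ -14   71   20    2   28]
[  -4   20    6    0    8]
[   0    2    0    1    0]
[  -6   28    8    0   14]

Answer: (4, 1, 0)

Derivation:
step 0: pivot 3 → sign +
step 1: pivot 17/3 → sign +
step 2: pivot 6/17 → sign +
step 3: pivot -1/3 → sign −
step 4: pivot 2 → sign +
signature = (4, 1, 0)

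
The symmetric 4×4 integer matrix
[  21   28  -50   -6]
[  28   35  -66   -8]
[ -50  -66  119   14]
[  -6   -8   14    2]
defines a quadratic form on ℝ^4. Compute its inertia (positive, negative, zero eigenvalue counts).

step 0: pivot 21 → sign +
step 1: pivot -7/3 → sign −
step 2: pivot 1/7 → sign +
step 3: pivot -2/7 → sign −
signature = (2, 2, 0)

Answer: (2, 2, 0)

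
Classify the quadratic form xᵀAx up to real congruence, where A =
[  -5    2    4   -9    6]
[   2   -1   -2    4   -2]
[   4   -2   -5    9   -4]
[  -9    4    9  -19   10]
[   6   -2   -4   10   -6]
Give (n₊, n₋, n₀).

Answer: (1, 4, 0)

Derivation:
step 0: pivot -5 → sign −
step 1: pivot -1/5 → sign −
step 2: pivot -1 → sign −
step 3: pivot -1 → sign −
step 4: pivot 2 → sign +
signature = (1, 4, 0)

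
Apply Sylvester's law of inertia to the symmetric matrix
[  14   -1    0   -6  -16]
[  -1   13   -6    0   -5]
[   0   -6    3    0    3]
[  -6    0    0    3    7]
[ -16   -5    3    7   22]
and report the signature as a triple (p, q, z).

step 0: pivot 14 → sign +
step 1: pivot 181/14 → sign +
step 2: pivot 39/181 → sign +
step 3: pivot 3/13 → sign +
step 4: pivot 2/3 → sign +
signature = (5, 0, 0)

Answer: (5, 0, 0)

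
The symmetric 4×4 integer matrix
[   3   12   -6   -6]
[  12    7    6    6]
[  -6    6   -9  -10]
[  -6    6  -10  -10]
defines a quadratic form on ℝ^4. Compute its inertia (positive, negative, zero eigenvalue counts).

Answer: (2, 2, 0)

Derivation:
step 0: pivot 3 → sign +
step 1: pivot -41 → sign −
step 2: pivot 39/41 → sign +
step 3: pivot -2/39 → sign −
signature = (2, 2, 0)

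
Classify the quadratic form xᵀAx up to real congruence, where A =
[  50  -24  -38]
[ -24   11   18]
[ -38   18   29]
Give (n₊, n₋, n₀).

Answer: (2, 1, 0)

Derivation:
step 0: pivot 50 → sign +
step 1: pivot -13/25 → sign −
step 2: pivot 3/13 → sign +
signature = (2, 1, 0)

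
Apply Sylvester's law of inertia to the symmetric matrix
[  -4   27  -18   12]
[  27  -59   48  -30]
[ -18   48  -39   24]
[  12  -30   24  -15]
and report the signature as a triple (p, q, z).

Answer: (1, 3, 0)

Derivation:
step 0: pivot -4 → sign −
step 1: pivot 493/4 → sign +
step 2: pivot -903/493 → sign −
step 3: pivot -3/301 → sign −
signature = (1, 3, 0)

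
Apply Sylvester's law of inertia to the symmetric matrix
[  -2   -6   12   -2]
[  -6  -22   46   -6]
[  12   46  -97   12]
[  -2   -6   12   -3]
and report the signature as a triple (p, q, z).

step 0: pivot -2 → sign −
step 1: pivot -4 → sign −
step 2: pivot -1 → sign −
step 3: row/col 3 already zero → sign 0
signature = (0, 3, 1)

Answer: (0, 3, 1)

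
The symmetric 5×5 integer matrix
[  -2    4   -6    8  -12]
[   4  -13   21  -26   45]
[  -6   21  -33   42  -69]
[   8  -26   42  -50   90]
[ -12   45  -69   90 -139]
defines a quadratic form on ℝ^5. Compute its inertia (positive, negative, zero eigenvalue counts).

step 0: pivot -2 → sign −
step 1: pivot -5 → sign −
step 2: pivot 6/5 → sign +
step 3: pivot 2 → sign +
step 4: pivot 2 → sign +
signature = (3, 2, 0)

Answer: (3, 2, 0)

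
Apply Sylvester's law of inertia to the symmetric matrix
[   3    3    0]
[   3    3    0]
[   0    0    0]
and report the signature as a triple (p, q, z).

Answer: (1, 0, 2)

Derivation:
step 0: pivot 3 → sign +
step 1: row/col 1 already zero → sign 0
step 2: row/col 2 already zero → sign 0
signature = (1, 0, 2)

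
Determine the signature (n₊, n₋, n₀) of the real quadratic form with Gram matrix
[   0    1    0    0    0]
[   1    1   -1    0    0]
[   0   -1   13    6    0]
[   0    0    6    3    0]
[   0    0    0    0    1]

Answer: (4, 1, 0)

Derivation:
step 0: pivot 1 → sign +
step 1: pivot -1 → sign −
step 2: pivot 13 → sign +
step 3: pivot 3/13 → sign +
step 4: pivot 1 → sign +
signature = (4, 1, 0)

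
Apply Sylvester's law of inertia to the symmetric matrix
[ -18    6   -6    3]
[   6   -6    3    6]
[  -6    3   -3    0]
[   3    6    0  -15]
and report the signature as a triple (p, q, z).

Answer: (0, 4, 0)

Derivation:
step 0: pivot -18 → sign −
step 1: pivot -4 → sign −
step 2: pivot -3/4 → sign −
step 3: pivot -3/2 → sign −
signature = (0, 4, 0)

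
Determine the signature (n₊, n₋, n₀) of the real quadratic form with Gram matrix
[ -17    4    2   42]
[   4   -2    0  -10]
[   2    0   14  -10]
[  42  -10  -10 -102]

Answer: (1, 3, 0)

Derivation:
step 0: pivot -17 → sign −
step 1: pivot -18/17 → sign −
step 2: pivot 130/9 → sign +
step 3: pivot -2/65 → sign −
signature = (1, 3, 0)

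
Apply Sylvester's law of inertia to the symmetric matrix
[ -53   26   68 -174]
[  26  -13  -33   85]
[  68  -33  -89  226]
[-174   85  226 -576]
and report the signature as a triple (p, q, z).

step 0: pivot -53 → sign −
step 1: pivot -13/53 → sign −
step 2: pivot -16/13 → sign −
step 3: pivot -3/16 → sign −
signature = (0, 4, 0)

Answer: (0, 4, 0)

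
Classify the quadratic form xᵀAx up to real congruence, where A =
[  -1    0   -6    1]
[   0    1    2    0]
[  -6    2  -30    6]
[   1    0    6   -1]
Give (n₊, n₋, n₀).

step 0: pivot -1 → sign −
step 1: pivot 1 → sign +
step 2: pivot 2 → sign +
step 3: row/col 3 already zero → sign 0
signature = (2, 1, 1)

Answer: (2, 1, 1)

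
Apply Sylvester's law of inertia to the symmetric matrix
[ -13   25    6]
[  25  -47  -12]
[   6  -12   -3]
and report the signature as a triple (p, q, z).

step 0: pivot -13 → sign −
step 1: pivot 14/13 → sign +
step 2: pivot -3/7 → sign −
signature = (1, 2, 0)

Answer: (1, 2, 0)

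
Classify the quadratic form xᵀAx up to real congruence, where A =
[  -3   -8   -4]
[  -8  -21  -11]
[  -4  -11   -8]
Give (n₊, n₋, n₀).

Answer: (1, 2, 0)

Derivation:
step 0: pivot -3 → sign −
step 1: pivot 1/3 → sign +
step 2: pivot -3 → sign −
signature = (1, 2, 0)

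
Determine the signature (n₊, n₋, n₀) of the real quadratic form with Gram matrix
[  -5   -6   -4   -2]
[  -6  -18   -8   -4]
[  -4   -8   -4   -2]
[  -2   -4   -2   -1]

Answer: (1, 2, 1)

Derivation:
step 0: pivot -5 → sign −
step 1: pivot -54/5 → sign −
step 2: pivot 4/27 → sign +
step 3: row/col 3 already zero → sign 0
signature = (1, 2, 1)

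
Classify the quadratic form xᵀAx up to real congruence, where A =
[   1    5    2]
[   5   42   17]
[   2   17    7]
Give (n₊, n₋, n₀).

Answer: (3, 0, 0)

Derivation:
step 0: pivot 1 → sign +
step 1: pivot 17 → sign +
step 2: pivot 2/17 → sign +
signature = (3, 0, 0)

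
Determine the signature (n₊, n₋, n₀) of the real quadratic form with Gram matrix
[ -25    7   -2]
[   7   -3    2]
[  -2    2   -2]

step 0: pivot -25 → sign −
step 1: pivot -26/25 → sign −
step 2: pivot 2/13 → sign +
signature = (1, 2, 0)

Answer: (1, 2, 0)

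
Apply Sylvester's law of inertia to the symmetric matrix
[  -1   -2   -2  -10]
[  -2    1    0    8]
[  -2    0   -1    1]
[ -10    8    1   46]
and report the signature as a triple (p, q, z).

step 0: pivot -1 → sign −
step 1: pivot 5 → sign +
step 2: pivot -1/5 → sign −
step 3: pivot -1 → sign −
signature = (1, 3, 0)

Answer: (1, 3, 0)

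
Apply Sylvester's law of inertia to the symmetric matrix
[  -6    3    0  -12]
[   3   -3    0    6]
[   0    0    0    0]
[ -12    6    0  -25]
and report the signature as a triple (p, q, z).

step 0: pivot -6 → sign −
step 1: pivot -3/2 → sign −
step 2: pivot -1 → sign −
step 3: row/col 3 already zero → sign 0
signature = (0, 3, 1)

Answer: (0, 3, 1)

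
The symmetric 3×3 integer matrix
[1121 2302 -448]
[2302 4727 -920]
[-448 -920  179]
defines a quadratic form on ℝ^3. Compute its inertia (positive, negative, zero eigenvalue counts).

Answer: (1, 2, 0)

Derivation:
step 0: pivot 1121 → sign +
step 1: pivot -237/1121 → sign −
step 2: pivot -3/79 → sign −
signature = (1, 2, 0)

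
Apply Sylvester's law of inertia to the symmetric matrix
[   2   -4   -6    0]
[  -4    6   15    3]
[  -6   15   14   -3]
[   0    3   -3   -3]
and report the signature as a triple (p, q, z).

Answer: (2, 2, 0)

Derivation:
step 0: pivot 2 → sign +
step 1: pivot -2 → sign −
step 2: pivot 1/2 → sign +
step 3: pivot -3 → sign −
signature = (2, 2, 0)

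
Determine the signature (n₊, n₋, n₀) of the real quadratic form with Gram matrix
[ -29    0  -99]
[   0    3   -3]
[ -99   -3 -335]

step 0: pivot -29 → sign −
step 1: pivot 3 → sign +
step 2: pivot -1/29 → sign −
signature = (1, 2, 0)

Answer: (1, 2, 0)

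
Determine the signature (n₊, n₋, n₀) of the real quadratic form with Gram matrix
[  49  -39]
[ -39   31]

Answer: (1, 1, 0)

Derivation:
step 0: pivot 49 → sign +
step 1: pivot -2/49 → sign −
signature = (1, 1, 0)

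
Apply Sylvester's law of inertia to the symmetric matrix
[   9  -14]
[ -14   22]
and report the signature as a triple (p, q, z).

step 0: pivot 9 → sign +
step 1: pivot 2/9 → sign +
signature = (2, 0, 0)

Answer: (2, 0, 0)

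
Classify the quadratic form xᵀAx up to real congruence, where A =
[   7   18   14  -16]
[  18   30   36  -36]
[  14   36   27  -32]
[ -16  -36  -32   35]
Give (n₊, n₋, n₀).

step 0: pivot 7 → sign +
step 1: pivot -114/7 → sign −
step 2: pivot -1 → sign −
step 3: pivot 1/19 → sign +
signature = (2, 2, 0)

Answer: (2, 2, 0)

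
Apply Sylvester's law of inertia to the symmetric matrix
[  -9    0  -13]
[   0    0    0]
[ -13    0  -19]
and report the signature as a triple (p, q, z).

step 0: pivot -9 → sign −
step 1: pivot -2/9 → sign −
step 2: row/col 2 already zero → sign 0
signature = (0, 2, 1)

Answer: (0, 2, 1)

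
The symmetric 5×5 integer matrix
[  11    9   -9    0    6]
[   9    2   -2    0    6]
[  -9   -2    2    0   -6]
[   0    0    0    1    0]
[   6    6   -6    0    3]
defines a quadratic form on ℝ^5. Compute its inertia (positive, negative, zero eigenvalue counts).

step 0: pivot 11 → sign +
step 1: pivot -59/11 → sign −
step 2: pivot 1 → sign +
step 3: pivot -3/59 → sign −
step 4: row/col 4 already zero → sign 0
signature = (2, 2, 1)

Answer: (2, 2, 1)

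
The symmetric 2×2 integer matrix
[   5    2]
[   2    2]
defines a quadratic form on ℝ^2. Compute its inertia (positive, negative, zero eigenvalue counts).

Answer: (2, 0, 0)

Derivation:
step 0: pivot 5 → sign +
step 1: pivot 6/5 → sign +
signature = (2, 0, 0)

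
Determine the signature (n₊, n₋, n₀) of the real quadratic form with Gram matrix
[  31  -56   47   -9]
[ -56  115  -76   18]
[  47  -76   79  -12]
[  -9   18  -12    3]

step 0: pivot 31 → sign +
step 1: pivot 429/31 → sign +
step 2: pivot 288/143 → sign +
step 3: pivot 1/32 → sign +
signature = (4, 0, 0)

Answer: (4, 0, 0)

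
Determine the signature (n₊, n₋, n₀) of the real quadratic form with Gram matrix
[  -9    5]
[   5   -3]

Answer: (0, 2, 0)

Derivation:
step 0: pivot -9 → sign −
step 1: pivot -2/9 → sign −
signature = (0, 2, 0)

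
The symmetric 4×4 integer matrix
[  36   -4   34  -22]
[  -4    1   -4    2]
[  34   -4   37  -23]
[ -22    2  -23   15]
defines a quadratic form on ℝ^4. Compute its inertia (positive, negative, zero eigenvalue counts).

Answer: (3, 0, 1)

Derivation:
step 0: pivot 36 → sign +
step 1: pivot 5/9 → sign +
step 2: pivot 24/5 → sign +
step 3: row/col 3 already zero → sign 0
signature = (3, 0, 1)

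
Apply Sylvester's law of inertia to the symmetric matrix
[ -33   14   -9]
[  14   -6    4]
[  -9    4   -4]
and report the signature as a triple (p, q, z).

step 0: pivot -33 → sign −
step 1: pivot -2/33 → sign −
step 2: pivot -1 → sign −
signature = (0, 3, 0)

Answer: (0, 3, 0)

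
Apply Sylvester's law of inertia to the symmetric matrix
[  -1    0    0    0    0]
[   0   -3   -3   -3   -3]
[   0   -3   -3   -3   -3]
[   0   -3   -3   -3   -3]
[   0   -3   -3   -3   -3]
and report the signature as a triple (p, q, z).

step 0: pivot -1 → sign −
step 1: pivot -3 → sign −
step 2: row/col 2 already zero → sign 0
step 3: row/col 3 already zero → sign 0
step 4: row/col 4 already zero → sign 0
signature = (0, 2, 3)

Answer: (0, 2, 3)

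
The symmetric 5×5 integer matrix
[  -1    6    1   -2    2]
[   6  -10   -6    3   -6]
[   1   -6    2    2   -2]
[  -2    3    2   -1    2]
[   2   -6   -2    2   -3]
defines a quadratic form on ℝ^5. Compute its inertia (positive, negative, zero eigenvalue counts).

Answer: (2, 3, 0)

Derivation:
step 0: pivot -1 → sign −
step 1: pivot 26 → sign +
step 2: pivot 3 → sign +
step 3: pivot -3/26 → sign −
step 4: pivot -1/3 → sign −
signature = (2, 3, 0)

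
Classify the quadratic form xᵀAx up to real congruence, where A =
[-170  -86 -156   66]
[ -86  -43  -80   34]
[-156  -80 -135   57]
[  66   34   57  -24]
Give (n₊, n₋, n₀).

Answer: (3, 1, 0)

Derivation:
step 0: pivot -170 → sign −
step 1: pivot 43/85 → sign +
step 2: pivot 251/43 → sign +
step 3: pivot 3/251 → sign +
signature = (3, 1, 0)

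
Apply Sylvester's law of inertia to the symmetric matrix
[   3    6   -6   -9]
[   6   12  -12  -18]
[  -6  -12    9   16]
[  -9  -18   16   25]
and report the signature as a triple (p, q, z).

Answer: (1, 2, 1)

Derivation:
step 0: pivot 3 → sign +
step 1: pivot -3 → sign −
step 2: pivot -2/3 → sign −
step 3: row/col 3 already zero → sign 0
signature = (1, 2, 1)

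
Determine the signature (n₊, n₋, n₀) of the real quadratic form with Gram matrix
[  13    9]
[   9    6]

Answer: (1, 1, 0)

Derivation:
step 0: pivot 13 → sign +
step 1: pivot -3/13 → sign −
signature = (1, 1, 0)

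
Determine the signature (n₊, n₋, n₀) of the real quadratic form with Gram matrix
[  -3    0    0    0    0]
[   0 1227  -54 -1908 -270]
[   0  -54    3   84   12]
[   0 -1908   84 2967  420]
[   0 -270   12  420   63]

Answer: (4, 1, 0)

Derivation:
step 0: pivot -3 → sign −
step 1: pivot 1227 → sign +
step 2: pivot 255/409 → sign +
step 3: pivot 3/85 → sign +
step 4: pivot 3 → sign +
signature = (4, 1, 0)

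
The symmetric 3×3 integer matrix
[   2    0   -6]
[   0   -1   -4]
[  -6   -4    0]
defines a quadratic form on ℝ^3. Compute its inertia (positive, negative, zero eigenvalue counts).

Answer: (1, 2, 0)

Derivation:
step 0: pivot 2 → sign +
step 1: pivot -1 → sign −
step 2: pivot -2 → sign −
signature = (1, 2, 0)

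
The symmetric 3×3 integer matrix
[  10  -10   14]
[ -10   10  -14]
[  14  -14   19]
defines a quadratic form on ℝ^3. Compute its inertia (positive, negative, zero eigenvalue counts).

Answer: (1, 1, 1)

Derivation:
step 0: pivot 10 → sign +
step 1: pivot -3/5 → sign −
step 2: row/col 2 already zero → sign 0
signature = (1, 1, 1)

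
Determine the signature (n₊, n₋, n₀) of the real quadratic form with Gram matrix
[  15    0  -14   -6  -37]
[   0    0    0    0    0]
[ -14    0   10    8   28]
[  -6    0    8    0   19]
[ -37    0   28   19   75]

step 0: pivot 15 → sign +
step 1: pivot -46/15 → sign −
step 2: pivot -12/23 → sign −
step 3: pivot -3/4 → sign −
step 4: row/col 4 already zero → sign 0
signature = (1, 3, 1)

Answer: (1, 3, 1)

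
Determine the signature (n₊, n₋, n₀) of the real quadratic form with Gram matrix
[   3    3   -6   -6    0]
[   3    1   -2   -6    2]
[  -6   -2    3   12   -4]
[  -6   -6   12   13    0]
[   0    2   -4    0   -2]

Answer: (2, 2, 1)

Derivation:
step 0: pivot 3 → sign +
step 1: pivot -2 → sign −
step 2: pivot -1 → sign −
step 3: pivot 1 → sign +
step 4: row/col 4 already zero → sign 0
signature = (2, 2, 1)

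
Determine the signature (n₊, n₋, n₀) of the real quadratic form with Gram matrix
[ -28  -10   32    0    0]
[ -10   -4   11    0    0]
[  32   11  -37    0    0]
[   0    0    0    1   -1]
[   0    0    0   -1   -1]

step 0: pivot -28 → sign −
step 1: pivot -3/7 → sign −
step 2: pivot 1 → sign +
step 3: pivot -2 → sign −
step 4: row/col 4 already zero → sign 0
signature = (1, 3, 1)

Answer: (1, 3, 1)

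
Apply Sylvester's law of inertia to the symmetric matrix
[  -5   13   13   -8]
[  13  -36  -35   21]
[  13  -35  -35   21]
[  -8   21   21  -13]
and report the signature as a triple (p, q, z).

Answer: (0, 4, 0)

Derivation:
step 0: pivot -5 → sign −
step 1: pivot -11/5 → sign −
step 2: pivot -6/11 → sign −
step 3: pivot -1/6 → sign −
signature = (0, 4, 0)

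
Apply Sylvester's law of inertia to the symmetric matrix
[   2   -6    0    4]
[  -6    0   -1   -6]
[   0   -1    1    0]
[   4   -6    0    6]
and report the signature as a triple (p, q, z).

Answer: (2, 2, 0)

Derivation:
step 0: pivot 2 → sign +
step 1: pivot -18 → sign −
step 2: pivot 19/18 → sign +
step 3: pivot -2/19 → sign −
signature = (2, 2, 0)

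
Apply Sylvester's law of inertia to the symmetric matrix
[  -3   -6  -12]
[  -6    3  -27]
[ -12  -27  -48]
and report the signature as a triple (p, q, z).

Answer: (1, 2, 0)

Derivation:
step 0: pivot -3 → sign −
step 1: pivot 15 → sign +
step 2: pivot -3/5 → sign −
signature = (1, 2, 0)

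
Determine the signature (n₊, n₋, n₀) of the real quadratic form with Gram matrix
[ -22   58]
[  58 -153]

step 0: pivot -22 → sign −
step 1: pivot -1/11 → sign −
signature = (0, 2, 0)

Answer: (0, 2, 0)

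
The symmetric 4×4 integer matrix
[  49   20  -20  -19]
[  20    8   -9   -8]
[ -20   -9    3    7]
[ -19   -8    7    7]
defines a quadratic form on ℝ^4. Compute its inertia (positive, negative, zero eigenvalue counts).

Answer: (2, 2, 0)

Derivation:
step 0: pivot 49 → sign +
step 1: pivot -8/49 → sign −
step 2: pivot -7/8 → sign −
step 3: pivot 2/7 → sign +
signature = (2, 2, 0)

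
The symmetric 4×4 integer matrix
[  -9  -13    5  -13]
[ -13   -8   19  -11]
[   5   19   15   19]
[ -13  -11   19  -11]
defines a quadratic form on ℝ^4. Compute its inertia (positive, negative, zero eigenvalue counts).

step 0: pivot -9 → sign −
step 1: pivot 97/9 → sign +
step 2: pivot 476/97 → sign +
step 3: pivot -3/119 → sign −
signature = (2, 2, 0)

Answer: (2, 2, 0)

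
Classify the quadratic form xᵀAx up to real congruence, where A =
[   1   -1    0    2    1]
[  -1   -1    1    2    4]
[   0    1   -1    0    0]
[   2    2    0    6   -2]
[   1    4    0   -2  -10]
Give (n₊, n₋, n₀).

Answer: (2, 3, 0)

Derivation:
step 0: pivot 1 → sign +
step 1: pivot -2 → sign −
step 2: pivot -1/2 → sign −
step 3: pivot 18 → sign +
step 4: pivot -2/9 → sign −
signature = (2, 3, 0)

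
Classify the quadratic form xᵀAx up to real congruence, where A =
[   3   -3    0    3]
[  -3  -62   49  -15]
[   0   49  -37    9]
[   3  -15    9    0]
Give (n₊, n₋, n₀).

step 0: pivot 3 → sign +
step 1: pivot -65 → sign −
step 2: pivot -4/65 → sign −
step 3: pivot -3/4 → sign −
signature = (1, 3, 0)

Answer: (1, 3, 0)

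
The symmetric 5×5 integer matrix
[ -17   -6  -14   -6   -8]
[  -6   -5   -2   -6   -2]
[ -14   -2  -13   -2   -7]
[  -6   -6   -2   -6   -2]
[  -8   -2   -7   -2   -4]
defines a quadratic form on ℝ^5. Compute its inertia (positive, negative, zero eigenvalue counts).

Answer: (2, 3, 0)

Derivation:
step 0: pivot -17 → sign −
step 1: pivot -49/17 → sign −
step 2: pivot 75/49 → sign +
step 3: pivot 2/3 → sign +
step 4: pivot -3/25 → sign −
signature = (2, 3, 0)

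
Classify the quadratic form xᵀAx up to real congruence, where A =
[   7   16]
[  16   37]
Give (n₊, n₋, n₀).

Answer: (2, 0, 0)

Derivation:
step 0: pivot 7 → sign +
step 1: pivot 3/7 → sign +
signature = (2, 0, 0)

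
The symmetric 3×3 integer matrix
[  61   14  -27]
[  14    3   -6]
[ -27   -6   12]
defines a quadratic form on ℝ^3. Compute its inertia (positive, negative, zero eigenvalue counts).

step 0: pivot 61 → sign +
step 1: pivot -13/61 → sign −
step 2: pivot 3/13 → sign +
signature = (2, 1, 0)

Answer: (2, 1, 0)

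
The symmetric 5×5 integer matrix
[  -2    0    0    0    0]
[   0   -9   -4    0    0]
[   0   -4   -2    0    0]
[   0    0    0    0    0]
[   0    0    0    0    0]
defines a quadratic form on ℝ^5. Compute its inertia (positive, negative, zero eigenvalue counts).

Answer: (0, 3, 2)

Derivation:
step 0: pivot -2 → sign −
step 1: pivot -9 → sign −
step 2: pivot -2/9 → sign −
step 3: row/col 3 already zero → sign 0
step 4: row/col 4 already zero → sign 0
signature = (0, 3, 2)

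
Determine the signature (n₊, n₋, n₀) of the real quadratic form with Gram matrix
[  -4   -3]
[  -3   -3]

step 0: pivot -4 → sign −
step 1: pivot -3/4 → sign −
signature = (0, 2, 0)

Answer: (0, 2, 0)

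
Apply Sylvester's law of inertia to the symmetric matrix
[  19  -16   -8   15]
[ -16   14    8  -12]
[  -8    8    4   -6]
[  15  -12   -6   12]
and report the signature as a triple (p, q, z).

Answer: (2, 1, 1)

Derivation:
step 0: pivot 19 → sign +
step 1: pivot 10/19 → sign +
step 2: pivot -12/5 → sign −
step 3: row/col 3 already zero → sign 0
signature = (2, 1, 1)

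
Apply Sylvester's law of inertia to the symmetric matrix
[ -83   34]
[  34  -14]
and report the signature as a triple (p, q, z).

step 0: pivot -83 → sign −
step 1: pivot -6/83 → sign −
signature = (0, 2, 0)

Answer: (0, 2, 0)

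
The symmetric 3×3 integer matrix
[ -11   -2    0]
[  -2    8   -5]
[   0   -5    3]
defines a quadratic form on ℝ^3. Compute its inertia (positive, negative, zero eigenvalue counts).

step 0: pivot -11 → sign −
step 1: pivot 92/11 → sign +
step 2: pivot 1/92 → sign +
signature = (2, 1, 0)

Answer: (2, 1, 0)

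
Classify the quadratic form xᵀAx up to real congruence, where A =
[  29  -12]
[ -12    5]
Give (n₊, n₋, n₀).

step 0: pivot 29 → sign +
step 1: pivot 1/29 → sign +
signature = (2, 0, 0)

Answer: (2, 0, 0)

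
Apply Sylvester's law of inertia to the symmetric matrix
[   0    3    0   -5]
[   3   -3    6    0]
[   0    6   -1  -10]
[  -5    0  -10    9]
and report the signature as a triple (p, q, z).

Answer: (2, 2, 0)

Derivation:
step 0: pivot -3 → sign −
step 1: pivot 3 → sign +
step 2: pivot -1 → sign −
step 3: pivot 2/3 → sign +
signature = (2, 2, 0)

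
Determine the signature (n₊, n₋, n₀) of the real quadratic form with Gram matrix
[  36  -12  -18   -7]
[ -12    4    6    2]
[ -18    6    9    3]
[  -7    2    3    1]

Answer: (2, 1, 1)

Derivation:
step 0: pivot 36 → sign +
step 1: pivot -13/36 → sign −
step 2: pivot 9/13 → sign +
step 3: row/col 3 already zero → sign 0
signature = (2, 1, 1)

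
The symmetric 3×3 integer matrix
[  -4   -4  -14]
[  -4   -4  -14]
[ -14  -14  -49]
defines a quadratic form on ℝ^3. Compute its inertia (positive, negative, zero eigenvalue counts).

Answer: (0, 1, 2)

Derivation:
step 0: pivot -4 → sign −
step 1: row/col 1 already zero → sign 0
step 2: row/col 2 already zero → sign 0
signature = (0, 1, 2)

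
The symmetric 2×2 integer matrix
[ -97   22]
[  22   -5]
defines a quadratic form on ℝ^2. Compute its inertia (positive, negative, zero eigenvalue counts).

Answer: (0, 2, 0)

Derivation:
step 0: pivot -97 → sign −
step 1: pivot -1/97 → sign −
signature = (0, 2, 0)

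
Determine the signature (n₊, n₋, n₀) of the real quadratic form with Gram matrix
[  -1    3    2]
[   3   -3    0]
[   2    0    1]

step 0: pivot -1 → sign −
step 1: pivot 6 → sign +
step 2: pivot -1 → sign −
signature = (1, 2, 0)

Answer: (1, 2, 0)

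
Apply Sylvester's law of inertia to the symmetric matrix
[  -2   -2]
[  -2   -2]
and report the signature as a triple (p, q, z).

Answer: (0, 1, 1)

Derivation:
step 0: pivot -2 → sign −
step 1: row/col 1 already zero → sign 0
signature = (0, 1, 1)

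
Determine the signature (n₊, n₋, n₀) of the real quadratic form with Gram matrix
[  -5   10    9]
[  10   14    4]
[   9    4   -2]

step 0: pivot -5 → sign −
step 1: pivot 34 → sign +
step 2: pivot -3/85 → sign −
signature = (1, 2, 0)

Answer: (1, 2, 0)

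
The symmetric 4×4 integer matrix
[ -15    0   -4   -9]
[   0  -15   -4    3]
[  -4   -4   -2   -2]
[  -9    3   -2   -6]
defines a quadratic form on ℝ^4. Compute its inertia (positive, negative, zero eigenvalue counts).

step 0: pivot -15 → sign −
step 1: pivot -15 → sign −
step 2: pivot 2/15 → sign +
step 3: pivot -6/5 → sign −
signature = (1, 3, 0)

Answer: (1, 3, 0)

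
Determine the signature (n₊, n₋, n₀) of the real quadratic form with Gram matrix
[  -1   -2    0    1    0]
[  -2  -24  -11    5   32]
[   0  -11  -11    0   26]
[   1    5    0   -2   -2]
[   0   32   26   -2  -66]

Answer: (0, 4, 1)

Derivation:
step 0: pivot -1 → sign −
step 1: pivot -20 → sign −
step 2: pivot -99/20 → sign −
step 3: pivot -6/11 → sign −
step 4: row/col 4 already zero → sign 0
signature = (0, 4, 1)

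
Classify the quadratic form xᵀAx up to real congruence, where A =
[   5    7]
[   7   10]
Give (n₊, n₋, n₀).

step 0: pivot 5 → sign +
step 1: pivot 1/5 → sign +
signature = (2, 0, 0)

Answer: (2, 0, 0)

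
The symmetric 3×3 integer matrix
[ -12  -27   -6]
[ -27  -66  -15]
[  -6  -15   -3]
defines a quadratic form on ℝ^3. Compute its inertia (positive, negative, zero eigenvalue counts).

step 0: pivot -12 → sign −
step 1: pivot -21/4 → sign −
step 2: pivot 3/7 → sign +
signature = (1, 2, 0)

Answer: (1, 2, 0)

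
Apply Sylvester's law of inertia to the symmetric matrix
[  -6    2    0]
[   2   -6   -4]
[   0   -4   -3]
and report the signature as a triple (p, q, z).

Answer: (0, 2, 1)

Derivation:
step 0: pivot -6 → sign −
step 1: pivot -16/3 → sign −
step 2: row/col 2 already zero → sign 0
signature = (0, 2, 1)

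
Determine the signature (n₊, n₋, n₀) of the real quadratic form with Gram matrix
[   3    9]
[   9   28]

step 0: pivot 3 → sign +
step 1: pivot 1 → sign +
signature = (2, 0, 0)

Answer: (2, 0, 0)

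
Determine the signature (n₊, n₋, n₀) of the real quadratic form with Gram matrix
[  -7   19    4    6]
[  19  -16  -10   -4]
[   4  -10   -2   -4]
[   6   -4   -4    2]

step 0: pivot -7 → sign −
step 1: pivot 249/7 → sign +
step 2: pivot 22/83 → sign +
step 3: pivot 2/33 → sign +
signature = (3, 1, 0)

Answer: (3, 1, 0)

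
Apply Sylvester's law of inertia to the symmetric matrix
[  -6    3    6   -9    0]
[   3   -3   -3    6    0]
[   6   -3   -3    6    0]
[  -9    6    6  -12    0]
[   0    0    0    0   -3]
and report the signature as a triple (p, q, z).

step 0: pivot -6 → sign −
step 1: pivot -3/2 → sign −
step 2: pivot 3 → sign +
step 3: pivot -3 → sign −
step 4: row/col 4 already zero → sign 0
signature = (1, 3, 1)

Answer: (1, 3, 1)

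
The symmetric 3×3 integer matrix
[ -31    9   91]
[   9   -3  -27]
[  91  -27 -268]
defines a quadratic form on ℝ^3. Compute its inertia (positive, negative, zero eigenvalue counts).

Answer: (0, 2, 1)

Derivation:
step 0: pivot -31 → sign −
step 1: pivot -12/31 → sign −
step 2: row/col 2 already zero → sign 0
signature = (0, 2, 1)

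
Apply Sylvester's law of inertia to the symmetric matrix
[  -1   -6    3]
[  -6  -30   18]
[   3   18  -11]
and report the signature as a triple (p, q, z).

step 0: pivot -1 → sign −
step 1: pivot 6 → sign +
step 2: pivot -2 → sign −
signature = (1, 2, 0)

Answer: (1, 2, 0)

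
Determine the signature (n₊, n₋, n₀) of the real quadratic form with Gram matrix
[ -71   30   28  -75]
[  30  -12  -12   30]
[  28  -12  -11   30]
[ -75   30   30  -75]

step 0: pivot -71 → sign −
step 1: pivot 48/71 → sign +
step 2: row/col 2 already zero → sign 0
step 3: row/col 3 already zero → sign 0
signature = (1, 1, 2)

Answer: (1, 1, 2)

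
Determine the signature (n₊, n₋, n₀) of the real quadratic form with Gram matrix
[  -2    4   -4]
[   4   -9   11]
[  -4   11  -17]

step 0: pivot -2 → sign −
step 1: pivot -1 → sign −
step 2: row/col 2 already zero → sign 0
signature = (0, 2, 1)

Answer: (0, 2, 1)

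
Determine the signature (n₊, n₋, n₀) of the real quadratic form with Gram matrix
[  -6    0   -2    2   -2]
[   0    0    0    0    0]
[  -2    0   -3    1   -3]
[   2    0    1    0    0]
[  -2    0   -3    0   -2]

step 0: pivot -6 → sign −
step 1: pivot -7/3 → sign −
step 2: pivot 5/7 → sign +
step 3: pivot -2/5 → sign −
step 4: row/col 4 already zero → sign 0
signature = (1, 3, 1)

Answer: (1, 3, 1)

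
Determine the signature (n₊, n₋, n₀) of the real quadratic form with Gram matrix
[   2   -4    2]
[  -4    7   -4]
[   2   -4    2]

Answer: (1, 1, 1)

Derivation:
step 0: pivot 2 → sign +
step 1: pivot -1 → sign −
step 2: row/col 2 already zero → sign 0
signature = (1, 1, 1)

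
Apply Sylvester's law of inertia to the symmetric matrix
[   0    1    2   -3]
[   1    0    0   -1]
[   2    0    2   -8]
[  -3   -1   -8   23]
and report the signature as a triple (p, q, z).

step 0: pivot 2 → sign +
step 1: pivot -1/2 → sign −
step 2: pivot 2 → sign +
step 3: pivot -1 → sign −
signature = (2, 2, 0)

Answer: (2, 2, 0)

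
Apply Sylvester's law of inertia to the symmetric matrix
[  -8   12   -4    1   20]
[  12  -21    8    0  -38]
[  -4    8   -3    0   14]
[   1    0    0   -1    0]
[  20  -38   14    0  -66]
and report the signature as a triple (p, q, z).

step 0: pivot -8 → sign −
step 1: pivot -3 → sign −
step 2: pivot 1/3 → sign +
step 3: pivot -7/8 → sign −
step 4: pivot 2/7 → sign +
signature = (2, 3, 0)

Answer: (2, 3, 0)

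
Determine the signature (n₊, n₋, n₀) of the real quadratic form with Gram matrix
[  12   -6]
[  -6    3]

Answer: (1, 0, 1)

Derivation:
step 0: pivot 12 → sign +
step 1: row/col 1 already zero → sign 0
signature = (1, 0, 1)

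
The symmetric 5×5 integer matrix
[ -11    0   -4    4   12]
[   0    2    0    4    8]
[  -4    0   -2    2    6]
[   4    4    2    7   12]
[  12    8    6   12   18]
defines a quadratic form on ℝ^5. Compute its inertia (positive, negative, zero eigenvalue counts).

step 0: pivot -11 → sign −
step 1: pivot 2 → sign +
step 2: pivot -6/11 → sign −
step 3: pivot 1 → sign +
step 4: row/col 4 already zero → sign 0
signature = (2, 2, 1)

Answer: (2, 2, 1)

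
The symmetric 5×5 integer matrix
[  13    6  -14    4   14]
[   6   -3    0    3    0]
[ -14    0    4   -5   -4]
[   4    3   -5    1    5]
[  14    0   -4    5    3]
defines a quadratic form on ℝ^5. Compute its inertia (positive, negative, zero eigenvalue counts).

Answer: (2, 3, 0)

Derivation:
step 0: pivot 13 → sign +
step 1: pivot -75/13 → sign −
step 2: pivot -96/25 → sign −
step 3: pivot 3/32 → sign +
step 4: pivot -1 → sign −
signature = (2, 3, 0)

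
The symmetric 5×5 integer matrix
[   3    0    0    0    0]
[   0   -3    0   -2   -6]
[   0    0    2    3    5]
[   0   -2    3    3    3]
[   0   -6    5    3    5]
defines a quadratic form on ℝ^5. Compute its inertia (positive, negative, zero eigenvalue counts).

Answer: (3, 2, 0)

Derivation:
step 0: pivot 3 → sign +
step 1: pivot -3 → sign −
step 2: pivot 2 → sign +
step 3: pivot -1/6 → sign −
step 4: pivot 6 → sign +
signature = (3, 2, 0)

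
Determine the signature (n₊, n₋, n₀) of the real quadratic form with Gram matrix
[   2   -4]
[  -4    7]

step 0: pivot 2 → sign +
step 1: pivot -1 → sign −
signature = (1, 1, 0)

Answer: (1, 1, 0)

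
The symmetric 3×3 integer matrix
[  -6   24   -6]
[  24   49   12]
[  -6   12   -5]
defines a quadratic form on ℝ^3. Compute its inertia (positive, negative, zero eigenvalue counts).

Answer: (2, 1, 0)

Derivation:
step 0: pivot -6 → sign −
step 1: pivot 145 → sign +
step 2: pivot 1/145 → sign +
signature = (2, 1, 0)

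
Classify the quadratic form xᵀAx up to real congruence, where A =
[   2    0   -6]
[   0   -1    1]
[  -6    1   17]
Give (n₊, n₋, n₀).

step 0: pivot 2 → sign +
step 1: pivot -1 → sign −
step 2: row/col 2 already zero → sign 0
signature = (1, 1, 1)

Answer: (1, 1, 1)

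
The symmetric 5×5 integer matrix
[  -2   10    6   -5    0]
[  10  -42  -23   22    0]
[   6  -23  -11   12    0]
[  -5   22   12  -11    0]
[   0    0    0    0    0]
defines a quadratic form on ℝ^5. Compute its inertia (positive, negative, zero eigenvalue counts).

Answer: (3, 1, 1)

Derivation:
step 0: pivot -2 → sign −
step 1: pivot 8 → sign +
step 2: pivot 7/8 → sign +
step 3: pivot 3/14 → sign +
step 4: row/col 4 already zero → sign 0
signature = (3, 1, 1)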